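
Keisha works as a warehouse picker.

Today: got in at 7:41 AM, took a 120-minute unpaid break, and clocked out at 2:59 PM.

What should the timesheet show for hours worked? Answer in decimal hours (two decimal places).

5.30 hours

Today: 7:41 AM–2:59 PM = 7 h 18 min; less 120 min break → 5 h 18 min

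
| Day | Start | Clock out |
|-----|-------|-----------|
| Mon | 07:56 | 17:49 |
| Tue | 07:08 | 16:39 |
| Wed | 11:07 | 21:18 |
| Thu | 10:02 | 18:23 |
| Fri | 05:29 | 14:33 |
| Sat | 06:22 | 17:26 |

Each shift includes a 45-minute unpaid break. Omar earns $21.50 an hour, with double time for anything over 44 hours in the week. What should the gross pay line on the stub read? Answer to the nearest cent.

Mon: 07:56–17:49 = 9 h 53 min; less 45 min break → 9 h 8 min
Tue: 07:08–16:39 = 9 h 31 min; less 45 min break → 8 h 46 min
Wed: 11:07–21:18 = 10 h 11 min; less 45 min break → 9 h 26 min
Thu: 10:02–18:23 = 8 h 21 min; less 45 min break → 7 h 36 min
Fri: 05:29–14:33 = 9 h 4 min; less 45 min break → 8 h 19 min
Sat: 06:22–17:26 = 11 h 4 min; less 45 min break → 10 h 19 min
Total worked: 53 h 34 min = 3214 min.
Regular 44 h 0 min = 2640 min at $21.50/h; overtime 9 h 34 min = 574 min at $43.00/h.
Pay = (2640 × $21.50 + 574 × $43.00) ÷ 60 = $1357.37.

$1357.37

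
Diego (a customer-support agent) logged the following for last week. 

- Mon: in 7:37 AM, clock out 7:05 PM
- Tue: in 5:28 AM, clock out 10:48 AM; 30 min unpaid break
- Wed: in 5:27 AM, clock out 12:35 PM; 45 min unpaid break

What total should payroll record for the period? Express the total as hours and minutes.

22 h 41 min

Mon: 7:37 AM–7:05 PM = 11 h 28 min
Tue: 5:28 AM–10:48 AM = 5 h 20 min; less 30 min break → 4 h 50 min
Wed: 5:27 AM–12:35 PM = 7 h 8 min; less 45 min break → 6 h 23 min
Total: 11 h 28 min + 4 h 50 min + 6 h 23 min = 22 h 41 min.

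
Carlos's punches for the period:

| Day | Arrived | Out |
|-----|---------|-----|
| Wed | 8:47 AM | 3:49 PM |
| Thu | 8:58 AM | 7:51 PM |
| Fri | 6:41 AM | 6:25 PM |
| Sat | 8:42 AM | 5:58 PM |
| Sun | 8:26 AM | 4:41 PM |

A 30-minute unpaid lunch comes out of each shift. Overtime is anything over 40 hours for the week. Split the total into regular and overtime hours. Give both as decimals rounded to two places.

Regular 40.00 hours, overtime 4.67 hours

Wed: 8:47 AM–3:49 PM = 7 h 2 min; less 30 min break → 6 h 32 min
Thu: 8:58 AM–7:51 PM = 10 h 53 min; less 30 min break → 10 h 23 min
Fri: 6:41 AM–6:25 PM = 11 h 44 min; less 30 min break → 11 h 14 min
Sat: 8:42 AM–5:58 PM = 9 h 16 min; less 30 min break → 8 h 46 min
Sun: 8:26 AM–4:41 PM = 8 h 15 min; less 30 min break → 7 h 45 min
Total worked: 44 h 40 min = 44.67 h.
Threshold 40 h → overtime 4 h 40 min, regular 40 h 0 min.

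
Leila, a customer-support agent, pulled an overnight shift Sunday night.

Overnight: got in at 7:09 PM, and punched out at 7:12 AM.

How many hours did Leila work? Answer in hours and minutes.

12 h 3 min

Overnight: 7:09 PM → midnight = 4 h 51 min; midnight → 7:12 AM = 7 h 12 min; span 12 h 3 min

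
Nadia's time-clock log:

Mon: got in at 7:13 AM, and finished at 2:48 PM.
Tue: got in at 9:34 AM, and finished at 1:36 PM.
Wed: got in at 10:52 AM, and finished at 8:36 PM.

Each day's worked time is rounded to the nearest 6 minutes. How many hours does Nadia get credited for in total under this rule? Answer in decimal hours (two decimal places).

Mon: 7:13 AM–2:48 PM = 7 h 35 min → rounds to 7 h 36 min
Tue: 9:34 AM–1:36 PM = 4 h 2 min → rounds to 4 h 0 min
Wed: 10:52 AM–8:36 PM = 9 h 44 min → rounds to 9 h 42 min
Total credited: 21 h 18 min.

21.30 hours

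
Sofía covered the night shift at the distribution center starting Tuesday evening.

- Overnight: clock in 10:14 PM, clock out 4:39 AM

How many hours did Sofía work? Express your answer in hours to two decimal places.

6.42 hours

Overnight: 10:14 PM → midnight = 1 h 46 min; midnight → 4:39 AM = 4 h 39 min; span 6 h 25 min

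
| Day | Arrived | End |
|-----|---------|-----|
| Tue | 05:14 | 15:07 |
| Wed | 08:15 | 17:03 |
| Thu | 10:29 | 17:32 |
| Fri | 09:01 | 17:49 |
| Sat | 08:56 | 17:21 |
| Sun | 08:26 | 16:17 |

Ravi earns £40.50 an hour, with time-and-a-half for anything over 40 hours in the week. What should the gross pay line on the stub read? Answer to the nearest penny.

£2276.10

Tue: 05:14–15:07 = 9 h 53 min
Wed: 08:15–17:03 = 8 h 48 min
Thu: 10:29–17:32 = 7 h 3 min
Fri: 09:01–17:49 = 8 h 48 min
Sat: 08:56–17:21 = 8 h 25 min
Sun: 08:26–16:17 = 7 h 51 min
Total worked: 50 h 48 min = 3048 min.
Regular 40 h 0 min = 2400 min at £40.50/h; overtime 10 h 48 min = 648 min at £60.75/h.
Pay = (2400 × £40.50 + 648 × £60.75) ÷ 60 = £2276.10.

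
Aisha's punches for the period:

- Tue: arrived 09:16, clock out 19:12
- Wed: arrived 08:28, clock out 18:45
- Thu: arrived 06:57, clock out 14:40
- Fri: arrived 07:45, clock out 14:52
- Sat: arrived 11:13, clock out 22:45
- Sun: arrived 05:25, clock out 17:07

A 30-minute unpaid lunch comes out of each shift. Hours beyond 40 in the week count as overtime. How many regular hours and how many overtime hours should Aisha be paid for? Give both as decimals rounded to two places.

Regular 40.00 hours, overtime 15.28 hours

Tue: 09:16–19:12 = 9 h 56 min; less 30 min break → 9 h 26 min
Wed: 08:28–18:45 = 10 h 17 min; less 30 min break → 9 h 47 min
Thu: 06:57–14:40 = 7 h 43 min; less 30 min break → 7 h 13 min
Fri: 07:45–14:52 = 7 h 7 min; less 30 min break → 6 h 37 min
Sat: 11:13–22:45 = 11 h 32 min; less 30 min break → 11 h 2 min
Sun: 05:25–17:07 = 11 h 42 min; less 30 min break → 11 h 12 min
Total worked: 55 h 17 min = 55.28 h.
Threshold 40 h → overtime 15 h 17 min, regular 40 h 0 min.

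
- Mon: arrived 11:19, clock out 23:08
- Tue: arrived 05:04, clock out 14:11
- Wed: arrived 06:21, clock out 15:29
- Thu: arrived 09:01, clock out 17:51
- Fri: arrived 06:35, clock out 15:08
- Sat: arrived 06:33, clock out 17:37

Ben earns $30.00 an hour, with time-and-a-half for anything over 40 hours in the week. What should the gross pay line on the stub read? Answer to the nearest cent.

Mon: 11:19–23:08 = 11 h 49 min
Tue: 05:04–14:11 = 9 h 7 min
Wed: 06:21–15:29 = 9 h 8 min
Thu: 09:01–17:51 = 8 h 50 min
Fri: 06:35–15:08 = 8 h 33 min
Sat: 06:33–17:37 = 11 h 4 min
Total worked: 58 h 31 min = 3511 min.
Regular 40 h 0 min = 2400 min at $30.00/h; overtime 18 h 31 min = 1111 min at $45.00/h.
Pay = (2400 × $30.00 + 1111 × $45.00) ÷ 60 = $2033.25.

$2033.25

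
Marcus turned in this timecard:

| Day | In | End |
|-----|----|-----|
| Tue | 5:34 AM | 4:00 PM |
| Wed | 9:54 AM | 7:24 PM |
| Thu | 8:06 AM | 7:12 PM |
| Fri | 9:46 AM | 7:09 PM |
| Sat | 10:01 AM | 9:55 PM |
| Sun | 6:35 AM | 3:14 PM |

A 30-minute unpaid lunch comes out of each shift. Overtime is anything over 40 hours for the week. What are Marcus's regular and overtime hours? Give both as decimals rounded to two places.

Regular 40.00 hours, overtime 17.97 hours

Tue: 5:34 AM–4:00 PM = 10 h 26 min; less 30 min break → 9 h 56 min
Wed: 9:54 AM–7:24 PM = 9 h 30 min; less 30 min break → 9 h 0 min
Thu: 8:06 AM–7:12 PM = 11 h 6 min; less 30 min break → 10 h 36 min
Fri: 9:46 AM–7:09 PM = 9 h 23 min; less 30 min break → 8 h 53 min
Sat: 10:01 AM–9:55 PM = 11 h 54 min; less 30 min break → 11 h 24 min
Sun: 6:35 AM–3:14 PM = 8 h 39 min; less 30 min break → 8 h 9 min
Total worked: 57 h 58 min = 57.97 h.
Threshold 40 h → overtime 17 h 58 min, regular 40 h 0 min.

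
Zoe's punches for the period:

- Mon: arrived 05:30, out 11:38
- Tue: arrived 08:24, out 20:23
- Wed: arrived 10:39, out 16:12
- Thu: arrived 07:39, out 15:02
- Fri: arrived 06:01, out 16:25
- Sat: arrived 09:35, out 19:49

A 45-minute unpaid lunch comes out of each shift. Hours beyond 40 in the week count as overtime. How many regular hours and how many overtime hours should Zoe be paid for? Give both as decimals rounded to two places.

Regular 40.00 hours, overtime 7.18 hours

Mon: 05:30–11:38 = 6 h 8 min; less 45 min break → 5 h 23 min
Tue: 08:24–20:23 = 11 h 59 min; less 45 min break → 11 h 14 min
Wed: 10:39–16:12 = 5 h 33 min; less 45 min break → 4 h 48 min
Thu: 07:39–15:02 = 7 h 23 min; less 45 min break → 6 h 38 min
Fri: 06:01–16:25 = 10 h 24 min; less 45 min break → 9 h 39 min
Sat: 09:35–19:49 = 10 h 14 min; less 45 min break → 9 h 29 min
Total worked: 47 h 11 min = 47.18 h.
Threshold 40 h → overtime 7 h 11 min, regular 40 h 0 min.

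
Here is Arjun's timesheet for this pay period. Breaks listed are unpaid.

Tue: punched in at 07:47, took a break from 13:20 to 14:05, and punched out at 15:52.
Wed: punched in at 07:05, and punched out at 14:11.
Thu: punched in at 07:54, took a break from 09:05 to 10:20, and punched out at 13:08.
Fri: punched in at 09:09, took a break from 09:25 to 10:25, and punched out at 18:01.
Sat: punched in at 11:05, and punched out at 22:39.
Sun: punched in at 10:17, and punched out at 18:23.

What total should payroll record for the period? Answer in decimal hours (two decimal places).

Tue: 07:47–15:52 = 8 h 5 min; less 45 min break → 7 h 20 min
Wed: 07:05–14:11 = 7 h 6 min
Thu: 07:54–13:08 = 5 h 14 min; less 75 min break → 3 h 59 min
Fri: 09:09–18:01 = 8 h 52 min; less 60 min break → 7 h 52 min
Sat: 11:05–22:39 = 11 h 34 min
Sun: 10:17–18:23 = 8 h 6 min
Total: 7 h 20 min + 7 h 6 min + 3 h 59 min + 7 h 52 min + 11 h 34 min + 8 h 6 min = 45 h 57 min.

45.95 hours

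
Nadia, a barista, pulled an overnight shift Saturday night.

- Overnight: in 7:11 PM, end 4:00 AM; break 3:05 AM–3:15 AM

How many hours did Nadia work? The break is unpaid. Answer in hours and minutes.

8 h 39 min

Overnight: 7:11 PM → midnight = 4 h 49 min; midnight → 4:00 AM = 4 h 0 min; span 8 h 49 min; less 10 min break → 8 h 39 min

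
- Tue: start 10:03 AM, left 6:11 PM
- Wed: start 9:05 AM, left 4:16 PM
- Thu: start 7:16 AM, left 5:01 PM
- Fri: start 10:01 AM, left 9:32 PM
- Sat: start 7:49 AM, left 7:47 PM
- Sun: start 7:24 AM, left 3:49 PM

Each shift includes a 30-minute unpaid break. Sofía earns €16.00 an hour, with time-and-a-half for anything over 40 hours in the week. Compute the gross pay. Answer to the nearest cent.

Tue: 10:03 AM–6:11 PM = 8 h 8 min; less 30 min break → 7 h 38 min
Wed: 9:05 AM–4:16 PM = 7 h 11 min; less 30 min break → 6 h 41 min
Thu: 7:16 AM–5:01 PM = 9 h 45 min; less 30 min break → 9 h 15 min
Fri: 10:01 AM–9:32 PM = 11 h 31 min; less 30 min break → 11 h 1 min
Sat: 7:49 AM–7:47 PM = 11 h 58 min; less 30 min break → 11 h 28 min
Sun: 7:24 AM–3:49 PM = 8 h 25 min; less 30 min break → 7 h 55 min
Total worked: 53 h 58 min = 3238 min.
Regular 40 h 0 min = 2400 min at €16.00/h; overtime 13 h 58 min = 838 min at €24.00/h.
Pay = (2400 × €16.00 + 838 × €24.00) ÷ 60 = €975.20.

€975.20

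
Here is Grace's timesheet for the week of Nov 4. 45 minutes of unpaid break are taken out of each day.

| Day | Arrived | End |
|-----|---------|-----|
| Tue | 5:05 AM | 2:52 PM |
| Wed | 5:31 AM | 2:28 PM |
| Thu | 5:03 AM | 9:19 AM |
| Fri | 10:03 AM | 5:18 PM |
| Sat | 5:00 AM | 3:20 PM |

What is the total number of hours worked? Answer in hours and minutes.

36 h 50 min

Tue: 5:05 AM–2:52 PM = 9 h 47 min; less 45 min break → 9 h 2 min
Wed: 5:31 AM–2:28 PM = 8 h 57 min; less 45 min break → 8 h 12 min
Thu: 5:03 AM–9:19 AM = 4 h 16 min; less 45 min break → 3 h 31 min
Fri: 10:03 AM–5:18 PM = 7 h 15 min; less 45 min break → 6 h 30 min
Sat: 5:00 AM–3:20 PM = 10 h 20 min; less 45 min break → 9 h 35 min
Total: 9 h 2 min + 8 h 12 min + 3 h 31 min + 6 h 30 min + 9 h 35 min = 36 h 50 min.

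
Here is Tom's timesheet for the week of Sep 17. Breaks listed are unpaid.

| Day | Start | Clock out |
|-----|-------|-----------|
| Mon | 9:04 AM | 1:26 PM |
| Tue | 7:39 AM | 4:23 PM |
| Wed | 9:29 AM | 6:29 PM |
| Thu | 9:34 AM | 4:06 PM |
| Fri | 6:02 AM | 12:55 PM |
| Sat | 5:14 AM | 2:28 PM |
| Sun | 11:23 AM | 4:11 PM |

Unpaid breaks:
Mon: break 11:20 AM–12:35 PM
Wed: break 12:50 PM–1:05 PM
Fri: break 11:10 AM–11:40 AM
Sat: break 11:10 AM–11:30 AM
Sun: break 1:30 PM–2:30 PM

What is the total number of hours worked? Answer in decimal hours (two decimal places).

46.22 hours

Mon: 9:04 AM–1:26 PM = 4 h 22 min; less 75 min break → 3 h 7 min
Tue: 7:39 AM–4:23 PM = 8 h 44 min
Wed: 9:29 AM–6:29 PM = 9 h 0 min; less 15 min break → 8 h 45 min
Thu: 9:34 AM–4:06 PM = 6 h 32 min
Fri: 6:02 AM–12:55 PM = 6 h 53 min; less 30 min break → 6 h 23 min
Sat: 5:14 AM–2:28 PM = 9 h 14 min; less 20 min break → 8 h 54 min
Sun: 11:23 AM–4:11 PM = 4 h 48 min; less 60 min break → 3 h 48 min
Total: 3 h 7 min + 8 h 44 min + 8 h 45 min + 6 h 32 min + 6 h 23 min + 8 h 54 min + 3 h 48 min = 46 h 13 min.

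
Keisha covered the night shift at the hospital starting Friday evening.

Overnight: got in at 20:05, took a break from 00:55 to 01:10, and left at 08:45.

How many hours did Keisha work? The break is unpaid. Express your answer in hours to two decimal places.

12.42 hours

Overnight: 20:05 → midnight = 3 h 55 min; midnight → 08:45 = 8 h 45 min; span 12 h 40 min; less 15 min break → 12 h 25 min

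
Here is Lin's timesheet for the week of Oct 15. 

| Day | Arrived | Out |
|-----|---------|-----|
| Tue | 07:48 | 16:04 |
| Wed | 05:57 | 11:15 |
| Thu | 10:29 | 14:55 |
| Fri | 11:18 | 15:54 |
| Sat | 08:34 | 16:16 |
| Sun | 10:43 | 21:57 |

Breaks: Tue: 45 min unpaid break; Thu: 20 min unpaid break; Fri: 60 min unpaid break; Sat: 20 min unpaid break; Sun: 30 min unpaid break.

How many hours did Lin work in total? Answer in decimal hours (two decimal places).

38.62 hours

Tue: 07:48–16:04 = 8 h 16 min; less 45 min break → 7 h 31 min
Wed: 05:57–11:15 = 5 h 18 min
Thu: 10:29–14:55 = 4 h 26 min; less 20 min break → 4 h 6 min
Fri: 11:18–15:54 = 4 h 36 min; less 60 min break → 3 h 36 min
Sat: 08:34–16:16 = 7 h 42 min; less 20 min break → 7 h 22 min
Sun: 10:43–21:57 = 11 h 14 min; less 30 min break → 10 h 44 min
Total: 7 h 31 min + 5 h 18 min + 4 h 6 min + 3 h 36 min + 7 h 22 min + 10 h 44 min = 38 h 37 min.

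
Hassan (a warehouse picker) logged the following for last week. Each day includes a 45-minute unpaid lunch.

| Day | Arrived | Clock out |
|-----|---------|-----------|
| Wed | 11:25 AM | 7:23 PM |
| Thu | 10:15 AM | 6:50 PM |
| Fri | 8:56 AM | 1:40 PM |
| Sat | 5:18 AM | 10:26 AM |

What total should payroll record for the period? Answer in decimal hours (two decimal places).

Wed: 11:25 AM–7:23 PM = 7 h 58 min; less 45 min break → 7 h 13 min
Thu: 10:15 AM–6:50 PM = 8 h 35 min; less 45 min break → 7 h 50 min
Fri: 8:56 AM–1:40 PM = 4 h 44 min; less 45 min break → 3 h 59 min
Sat: 5:18 AM–10:26 AM = 5 h 8 min; less 45 min break → 4 h 23 min
Total: 7 h 13 min + 7 h 50 min + 3 h 59 min + 4 h 23 min = 23 h 25 min.

23.42 hours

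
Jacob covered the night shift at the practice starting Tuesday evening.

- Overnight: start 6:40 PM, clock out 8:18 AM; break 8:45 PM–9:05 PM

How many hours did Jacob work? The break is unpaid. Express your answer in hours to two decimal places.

Overnight: 6:40 PM → midnight = 5 h 20 min; midnight → 8:18 AM = 8 h 18 min; span 13 h 38 min; less 20 min break → 13 h 18 min

13.30 hours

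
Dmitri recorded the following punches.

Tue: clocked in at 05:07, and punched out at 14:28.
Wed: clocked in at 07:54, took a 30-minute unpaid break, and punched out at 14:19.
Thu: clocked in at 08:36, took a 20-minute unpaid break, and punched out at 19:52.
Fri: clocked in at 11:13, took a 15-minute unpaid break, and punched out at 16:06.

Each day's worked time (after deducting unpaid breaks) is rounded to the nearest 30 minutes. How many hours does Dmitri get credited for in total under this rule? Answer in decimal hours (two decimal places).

Tue: 05:07–14:28 = 9 h 21 min → rounds to 9 h 30 min
Wed: 07:54–14:19 = 6 h 25 min − 30 min = 5 h 55 min → rounds to 6 h 0 min
Thu: 08:36–19:52 = 11 h 16 min − 20 min = 10 h 56 min → rounds to 11 h 0 min
Fri: 11:13–16:06 = 4 h 53 min − 15 min = 4 h 38 min → rounds to 4 h 30 min
Total credited: 31 h 0 min.

31.00 hours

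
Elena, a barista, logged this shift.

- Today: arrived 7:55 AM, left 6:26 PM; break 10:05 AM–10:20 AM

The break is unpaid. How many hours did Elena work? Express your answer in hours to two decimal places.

Today: 7:55 AM–6:26 PM = 10 h 31 min; less 15 min break → 10 h 16 min

10.27 hours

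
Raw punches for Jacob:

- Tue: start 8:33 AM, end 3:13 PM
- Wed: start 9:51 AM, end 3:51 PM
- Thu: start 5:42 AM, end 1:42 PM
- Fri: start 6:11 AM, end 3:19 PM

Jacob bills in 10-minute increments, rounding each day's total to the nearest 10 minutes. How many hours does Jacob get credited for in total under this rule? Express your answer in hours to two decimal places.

Tue: 8:33 AM–3:13 PM = 6 h 40 min → rounds to 6 h 40 min
Wed: 9:51 AM–3:51 PM = 6 h 0 min → rounds to 6 h 0 min
Thu: 5:42 AM–1:42 PM = 8 h 0 min → rounds to 8 h 0 min
Fri: 6:11 AM–3:19 PM = 9 h 8 min → rounds to 9 h 10 min
Total credited: 29 h 50 min.

29.83 hours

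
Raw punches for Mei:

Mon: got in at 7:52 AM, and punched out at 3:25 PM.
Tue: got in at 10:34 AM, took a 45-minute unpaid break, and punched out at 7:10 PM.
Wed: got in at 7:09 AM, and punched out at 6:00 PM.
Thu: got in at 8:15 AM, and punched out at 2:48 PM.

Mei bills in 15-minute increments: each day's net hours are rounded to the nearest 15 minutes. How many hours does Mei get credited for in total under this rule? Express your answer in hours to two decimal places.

Mon: 7:52 AM–3:25 PM = 7 h 33 min → rounds to 7 h 30 min
Tue: 10:34 AM–7:10 PM = 8 h 36 min − 45 min = 7 h 51 min → rounds to 7 h 45 min
Wed: 7:09 AM–6:00 PM = 10 h 51 min → rounds to 10 h 45 min
Thu: 8:15 AM–2:48 PM = 6 h 33 min → rounds to 6 h 30 min
Total credited: 32 h 30 min.

32.50 hours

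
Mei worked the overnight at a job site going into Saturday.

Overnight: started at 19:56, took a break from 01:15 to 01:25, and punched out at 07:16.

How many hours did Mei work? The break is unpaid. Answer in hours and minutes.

11 h 10 min

Overnight: 19:56 → midnight = 4 h 4 min; midnight → 07:16 = 7 h 16 min; span 11 h 20 min; less 10 min break → 11 h 10 min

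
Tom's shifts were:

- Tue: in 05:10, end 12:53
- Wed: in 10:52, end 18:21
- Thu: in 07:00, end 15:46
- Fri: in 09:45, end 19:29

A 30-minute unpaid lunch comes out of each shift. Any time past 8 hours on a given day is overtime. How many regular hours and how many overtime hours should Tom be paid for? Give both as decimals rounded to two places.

Tue: 05:10–12:53 = 7 h 43 min; less 30 min break → 7 h 13 min
Wed: 10:52–18:21 = 7 h 29 min; less 30 min break → 6 h 59 min
Thu: 07:00–15:46 = 8 h 46 min; less 30 min break → 8 h 16 min
Fri: 09:45–19:29 = 9 h 44 min; less 30 min break → 9 h 14 min
Tue reg 7 h 13 min / OT 0 h 0 min; Wed reg 6 h 59 min / OT 0 h 0 min; Thu reg 8 h 0 min / OT 0 h 16 min; Fri reg 8 h 0 min / OT 1 h 14 min.
Totals: regular 30 h 12 min, overtime 1 h 30 min.

Regular 30.20 hours, overtime 1.50 hours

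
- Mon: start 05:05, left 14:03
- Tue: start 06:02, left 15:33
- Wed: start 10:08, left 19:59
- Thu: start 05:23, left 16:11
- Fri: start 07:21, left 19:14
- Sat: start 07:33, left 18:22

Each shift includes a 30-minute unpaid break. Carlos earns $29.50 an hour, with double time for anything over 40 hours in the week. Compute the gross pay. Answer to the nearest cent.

Mon: 05:05–14:03 = 8 h 58 min; less 30 min break → 8 h 28 min
Tue: 06:02–15:33 = 9 h 31 min; less 30 min break → 9 h 1 min
Wed: 10:08–19:59 = 9 h 51 min; less 30 min break → 9 h 21 min
Thu: 05:23–16:11 = 10 h 48 min; less 30 min break → 10 h 18 min
Fri: 07:21–19:14 = 11 h 53 min; less 30 min break → 11 h 23 min
Sat: 07:33–18:22 = 10 h 49 min; less 30 min break → 10 h 19 min
Total worked: 58 h 50 min = 3530 min.
Regular 40 h 0 min = 2400 min at $29.50/h; overtime 18 h 50 min = 1130 min at $59.00/h.
Pay = (2400 × $29.50 + 1130 × $59.00) ÷ 60 = $2291.17.

$2291.17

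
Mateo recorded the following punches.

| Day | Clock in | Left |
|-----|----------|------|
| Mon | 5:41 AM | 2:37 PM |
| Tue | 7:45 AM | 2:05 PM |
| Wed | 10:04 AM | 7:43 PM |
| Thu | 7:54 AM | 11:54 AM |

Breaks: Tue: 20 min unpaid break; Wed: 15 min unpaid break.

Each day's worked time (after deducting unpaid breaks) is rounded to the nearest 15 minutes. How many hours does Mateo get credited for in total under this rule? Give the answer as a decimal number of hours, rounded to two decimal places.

Mon: 5:41 AM–2:37 PM = 8 h 56 min → rounds to 9 h 0 min
Tue: 7:45 AM–2:05 PM = 6 h 20 min − 20 min = 6 h 0 min → rounds to 6 h 0 min
Wed: 10:04 AM–7:43 PM = 9 h 39 min − 15 min = 9 h 24 min → rounds to 9 h 30 min
Thu: 7:54 AM–11:54 AM = 4 h 0 min → rounds to 4 h 0 min
Total credited: 28 h 30 min.

28.50 hours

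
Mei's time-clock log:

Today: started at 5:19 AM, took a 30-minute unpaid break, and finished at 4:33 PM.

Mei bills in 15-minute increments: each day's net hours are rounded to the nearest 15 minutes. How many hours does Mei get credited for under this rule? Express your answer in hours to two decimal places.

Today: 5:19 AM–4:33 PM = 11 h 14 min − 30 min = 10 h 44 min → rounds to 10 h 45 min

10.75 hours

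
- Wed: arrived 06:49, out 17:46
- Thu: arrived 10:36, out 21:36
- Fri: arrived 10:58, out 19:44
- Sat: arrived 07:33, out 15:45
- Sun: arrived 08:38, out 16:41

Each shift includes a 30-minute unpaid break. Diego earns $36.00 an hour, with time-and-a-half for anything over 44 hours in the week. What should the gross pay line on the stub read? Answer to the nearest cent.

$1609.20

Wed: 06:49–17:46 = 10 h 57 min; less 30 min break → 10 h 27 min
Thu: 10:36–21:36 = 11 h 0 min; less 30 min break → 10 h 30 min
Fri: 10:58–19:44 = 8 h 46 min; less 30 min break → 8 h 16 min
Sat: 07:33–15:45 = 8 h 12 min; less 30 min break → 7 h 42 min
Sun: 08:38–16:41 = 8 h 3 min; less 30 min break → 7 h 33 min
Total worked: 44 h 28 min = 2668 min.
Regular 44 h 0 min = 2640 min at $36.00/h; overtime 0 h 28 min = 28 min at $54.00/h.
Pay = (2640 × $36.00 + 28 × $54.00) ÷ 60 = $1609.20.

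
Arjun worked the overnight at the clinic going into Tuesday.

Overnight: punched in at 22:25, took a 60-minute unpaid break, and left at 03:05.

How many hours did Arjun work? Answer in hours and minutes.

3 h 40 min

Overnight: 22:25 → midnight = 1 h 35 min; midnight → 03:05 = 3 h 5 min; span 4 h 40 min; less 60 min break → 3 h 40 min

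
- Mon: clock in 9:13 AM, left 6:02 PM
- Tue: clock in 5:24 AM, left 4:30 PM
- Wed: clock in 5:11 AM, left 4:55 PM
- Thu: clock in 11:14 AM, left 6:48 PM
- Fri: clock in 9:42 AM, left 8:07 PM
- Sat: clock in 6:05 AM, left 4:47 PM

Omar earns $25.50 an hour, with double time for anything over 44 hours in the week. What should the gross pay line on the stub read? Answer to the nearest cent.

Mon: 9:13 AM–6:02 PM = 8 h 49 min
Tue: 5:24 AM–4:30 PM = 11 h 6 min
Wed: 5:11 AM–4:55 PM = 11 h 44 min
Thu: 11:14 AM–6:48 PM = 7 h 34 min
Fri: 9:42 AM–8:07 PM = 10 h 25 min
Sat: 6:05 AM–4:47 PM = 10 h 42 min
Total worked: 60 h 20 min = 3620 min.
Regular 44 h 0 min = 2640 min at $25.50/h; overtime 16 h 20 min = 980 min at $51.00/h.
Pay = (2640 × $25.50 + 980 × $51.00) ÷ 60 = $1955.00.

$1955.00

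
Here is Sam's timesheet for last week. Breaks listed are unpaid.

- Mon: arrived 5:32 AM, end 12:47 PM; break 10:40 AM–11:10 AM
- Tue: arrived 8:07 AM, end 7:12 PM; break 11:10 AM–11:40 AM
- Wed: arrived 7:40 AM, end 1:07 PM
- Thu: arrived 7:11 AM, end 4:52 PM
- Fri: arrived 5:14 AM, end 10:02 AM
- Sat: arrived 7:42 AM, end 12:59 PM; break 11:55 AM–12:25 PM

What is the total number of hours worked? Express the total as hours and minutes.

Mon: 5:32 AM–12:47 PM = 7 h 15 min; less 30 min break → 6 h 45 min
Tue: 8:07 AM–7:12 PM = 11 h 5 min; less 30 min break → 10 h 35 min
Wed: 7:40 AM–1:07 PM = 5 h 27 min
Thu: 7:11 AM–4:52 PM = 9 h 41 min
Fri: 5:14 AM–10:02 AM = 4 h 48 min
Sat: 7:42 AM–12:59 PM = 5 h 17 min; less 30 min break → 4 h 47 min
Total: 6 h 45 min + 10 h 35 min + 5 h 27 min + 9 h 41 min + 4 h 48 min + 4 h 47 min = 42 h 3 min.

42 h 3 min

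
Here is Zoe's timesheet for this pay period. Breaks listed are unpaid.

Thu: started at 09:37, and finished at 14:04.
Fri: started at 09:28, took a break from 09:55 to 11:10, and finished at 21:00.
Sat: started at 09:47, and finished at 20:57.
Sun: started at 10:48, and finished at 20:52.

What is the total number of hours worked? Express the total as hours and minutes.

35 h 58 min

Thu: 09:37–14:04 = 4 h 27 min
Fri: 09:28–21:00 = 11 h 32 min; less 75 min break → 10 h 17 min
Sat: 09:47–20:57 = 11 h 10 min
Sun: 10:48–20:52 = 10 h 4 min
Total: 4 h 27 min + 10 h 17 min + 11 h 10 min + 10 h 4 min = 35 h 58 min.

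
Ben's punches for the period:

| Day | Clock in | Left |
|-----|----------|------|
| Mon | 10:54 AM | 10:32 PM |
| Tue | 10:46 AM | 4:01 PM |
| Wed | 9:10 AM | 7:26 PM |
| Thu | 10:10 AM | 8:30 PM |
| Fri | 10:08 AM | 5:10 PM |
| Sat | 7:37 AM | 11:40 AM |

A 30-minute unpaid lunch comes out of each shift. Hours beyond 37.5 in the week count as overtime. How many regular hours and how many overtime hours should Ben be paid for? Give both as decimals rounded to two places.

Mon: 10:54 AM–10:32 PM = 11 h 38 min; less 30 min break → 11 h 8 min
Tue: 10:46 AM–4:01 PM = 5 h 15 min; less 30 min break → 4 h 45 min
Wed: 9:10 AM–7:26 PM = 10 h 16 min; less 30 min break → 9 h 46 min
Thu: 10:10 AM–8:30 PM = 10 h 20 min; less 30 min break → 9 h 50 min
Fri: 10:08 AM–5:10 PM = 7 h 2 min; less 30 min break → 6 h 32 min
Sat: 7:37 AM–11:40 AM = 4 h 3 min; less 30 min break → 3 h 33 min
Total worked: 45 h 34 min = 45.57 h.
Threshold 37.5 h → overtime 8 h 4 min, regular 37 h 30 min.

Regular 37.50 hours, overtime 8.07 hours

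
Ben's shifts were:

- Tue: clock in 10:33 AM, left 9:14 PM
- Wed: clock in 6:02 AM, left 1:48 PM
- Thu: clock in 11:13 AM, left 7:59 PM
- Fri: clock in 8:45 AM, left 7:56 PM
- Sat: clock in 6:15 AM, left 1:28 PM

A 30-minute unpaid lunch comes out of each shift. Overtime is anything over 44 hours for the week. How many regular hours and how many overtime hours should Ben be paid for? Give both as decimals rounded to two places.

Tue: 10:33 AM–9:14 PM = 10 h 41 min; less 30 min break → 10 h 11 min
Wed: 6:02 AM–1:48 PM = 7 h 46 min; less 30 min break → 7 h 16 min
Thu: 11:13 AM–7:59 PM = 8 h 46 min; less 30 min break → 8 h 16 min
Fri: 8:45 AM–7:56 PM = 11 h 11 min; less 30 min break → 10 h 41 min
Sat: 6:15 AM–1:28 PM = 7 h 13 min; less 30 min break → 6 h 43 min
Total worked: 43 h 7 min = 43.12 h.
Threshold 44 h → overtime 0 h 0 min, regular 43 h 7 min.

Regular 43.12 hours, overtime 0.00 hours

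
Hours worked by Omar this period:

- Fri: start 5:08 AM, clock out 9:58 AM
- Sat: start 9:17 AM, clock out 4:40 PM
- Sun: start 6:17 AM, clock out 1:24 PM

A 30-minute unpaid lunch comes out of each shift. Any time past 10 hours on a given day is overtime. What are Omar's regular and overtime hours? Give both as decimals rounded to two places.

Fri: 5:08 AM–9:58 AM = 4 h 50 min; less 30 min break → 4 h 20 min
Sat: 9:17 AM–4:40 PM = 7 h 23 min; less 30 min break → 6 h 53 min
Sun: 6:17 AM–1:24 PM = 7 h 7 min; less 30 min break → 6 h 37 min
Fri reg 4 h 20 min / OT 0 h 0 min; Sat reg 6 h 53 min / OT 0 h 0 min; Sun reg 6 h 37 min / OT 0 h 0 min.
Totals: regular 17 h 50 min, overtime 0 h 0 min.

Regular 17.83 hours, overtime 0.00 hours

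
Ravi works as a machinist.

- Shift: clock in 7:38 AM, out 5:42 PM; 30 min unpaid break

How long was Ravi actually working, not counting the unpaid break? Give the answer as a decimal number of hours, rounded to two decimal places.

Shift: 7:38 AM–5:42 PM = 10 h 4 min; less 30 min break → 9 h 34 min

9.57 hours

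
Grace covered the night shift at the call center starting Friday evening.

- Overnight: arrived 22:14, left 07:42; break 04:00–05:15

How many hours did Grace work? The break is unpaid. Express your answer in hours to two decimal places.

Overnight: 22:14 → midnight = 1 h 46 min; midnight → 07:42 = 7 h 42 min; span 9 h 28 min; less 75 min break → 8 h 13 min

8.22 hours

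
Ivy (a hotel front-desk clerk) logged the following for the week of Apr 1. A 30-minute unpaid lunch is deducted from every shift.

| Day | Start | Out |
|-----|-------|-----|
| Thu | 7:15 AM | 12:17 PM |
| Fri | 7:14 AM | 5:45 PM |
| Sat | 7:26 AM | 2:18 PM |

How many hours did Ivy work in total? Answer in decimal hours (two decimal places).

20.92 hours

Thu: 7:15 AM–12:17 PM = 5 h 2 min; less 30 min break → 4 h 32 min
Fri: 7:14 AM–5:45 PM = 10 h 31 min; less 30 min break → 10 h 1 min
Sat: 7:26 AM–2:18 PM = 6 h 52 min; less 30 min break → 6 h 22 min
Total: 4 h 32 min + 10 h 1 min + 6 h 22 min = 20 h 55 min.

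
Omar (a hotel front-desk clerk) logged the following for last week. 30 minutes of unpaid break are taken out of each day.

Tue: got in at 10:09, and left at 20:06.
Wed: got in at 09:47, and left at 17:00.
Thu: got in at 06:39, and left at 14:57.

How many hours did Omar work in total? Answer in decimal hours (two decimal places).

23.97 hours

Tue: 10:09–20:06 = 9 h 57 min; less 30 min break → 9 h 27 min
Wed: 09:47–17:00 = 7 h 13 min; less 30 min break → 6 h 43 min
Thu: 06:39–14:57 = 8 h 18 min; less 30 min break → 7 h 48 min
Total: 9 h 27 min + 6 h 43 min + 7 h 48 min = 23 h 58 min.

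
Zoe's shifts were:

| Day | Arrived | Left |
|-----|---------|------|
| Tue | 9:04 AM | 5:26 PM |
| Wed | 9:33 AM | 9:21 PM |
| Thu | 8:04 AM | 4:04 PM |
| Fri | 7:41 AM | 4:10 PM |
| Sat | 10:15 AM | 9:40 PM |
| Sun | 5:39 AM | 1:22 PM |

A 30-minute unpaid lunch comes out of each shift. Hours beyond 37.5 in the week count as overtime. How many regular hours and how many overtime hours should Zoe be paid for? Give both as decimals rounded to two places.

Regular 37.50 hours, overtime 15.28 hours

Tue: 9:04 AM–5:26 PM = 8 h 22 min; less 30 min break → 7 h 52 min
Wed: 9:33 AM–9:21 PM = 11 h 48 min; less 30 min break → 11 h 18 min
Thu: 8:04 AM–4:04 PM = 8 h 0 min; less 30 min break → 7 h 30 min
Fri: 7:41 AM–4:10 PM = 8 h 29 min; less 30 min break → 7 h 59 min
Sat: 10:15 AM–9:40 PM = 11 h 25 min; less 30 min break → 10 h 55 min
Sun: 5:39 AM–1:22 PM = 7 h 43 min; less 30 min break → 7 h 13 min
Total worked: 52 h 47 min = 52.78 h.
Threshold 37.5 h → overtime 15 h 17 min, regular 37 h 30 min.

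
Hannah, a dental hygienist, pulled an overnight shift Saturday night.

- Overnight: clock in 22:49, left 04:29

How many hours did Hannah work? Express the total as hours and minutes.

5 h 40 min

Overnight: 22:49 → midnight = 1 h 11 min; midnight → 04:29 = 4 h 29 min; span 5 h 40 min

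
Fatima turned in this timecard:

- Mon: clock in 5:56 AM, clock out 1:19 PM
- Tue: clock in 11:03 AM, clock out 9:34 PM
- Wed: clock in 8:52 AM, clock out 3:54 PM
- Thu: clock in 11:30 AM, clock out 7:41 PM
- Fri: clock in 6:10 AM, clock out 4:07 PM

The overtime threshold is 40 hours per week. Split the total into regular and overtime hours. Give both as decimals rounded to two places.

Regular 40.00 hours, overtime 3.07 hours

Mon: 5:56 AM–1:19 PM = 7 h 23 min
Tue: 11:03 AM–9:34 PM = 10 h 31 min
Wed: 8:52 AM–3:54 PM = 7 h 2 min
Thu: 11:30 AM–7:41 PM = 8 h 11 min
Fri: 6:10 AM–4:07 PM = 9 h 57 min
Total worked: 43 h 4 min = 43.07 h.
Threshold 40 h → overtime 3 h 4 min, regular 40 h 0 min.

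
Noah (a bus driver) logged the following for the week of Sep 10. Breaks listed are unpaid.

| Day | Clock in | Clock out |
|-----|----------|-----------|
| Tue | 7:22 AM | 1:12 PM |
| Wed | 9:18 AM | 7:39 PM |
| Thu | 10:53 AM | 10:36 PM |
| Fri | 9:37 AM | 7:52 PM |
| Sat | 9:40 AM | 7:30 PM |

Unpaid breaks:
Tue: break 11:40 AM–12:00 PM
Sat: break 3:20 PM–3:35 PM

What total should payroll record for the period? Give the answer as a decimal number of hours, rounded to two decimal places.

47.40 hours

Tue: 7:22 AM–1:12 PM = 5 h 50 min; less 20 min break → 5 h 30 min
Wed: 9:18 AM–7:39 PM = 10 h 21 min
Thu: 10:53 AM–10:36 PM = 11 h 43 min
Fri: 9:37 AM–7:52 PM = 10 h 15 min
Sat: 9:40 AM–7:30 PM = 9 h 50 min; less 15 min break → 9 h 35 min
Total: 5 h 30 min + 10 h 21 min + 11 h 43 min + 10 h 15 min + 9 h 35 min = 47 h 24 min.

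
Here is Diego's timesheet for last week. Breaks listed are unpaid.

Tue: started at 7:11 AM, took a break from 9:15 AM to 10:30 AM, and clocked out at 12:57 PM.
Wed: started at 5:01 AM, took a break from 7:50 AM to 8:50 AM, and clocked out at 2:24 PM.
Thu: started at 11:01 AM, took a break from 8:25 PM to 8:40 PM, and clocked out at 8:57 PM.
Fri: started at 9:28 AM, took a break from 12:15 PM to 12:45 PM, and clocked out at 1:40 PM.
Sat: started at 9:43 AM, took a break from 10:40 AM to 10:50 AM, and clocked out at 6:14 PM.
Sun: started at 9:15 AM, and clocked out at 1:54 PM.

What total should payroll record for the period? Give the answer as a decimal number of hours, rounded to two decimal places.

39.28 hours

Tue: 7:11 AM–12:57 PM = 5 h 46 min; less 75 min break → 4 h 31 min
Wed: 5:01 AM–2:24 PM = 9 h 23 min; less 60 min break → 8 h 23 min
Thu: 11:01 AM–8:57 PM = 9 h 56 min; less 15 min break → 9 h 41 min
Fri: 9:28 AM–1:40 PM = 4 h 12 min; less 30 min break → 3 h 42 min
Sat: 9:43 AM–6:14 PM = 8 h 31 min; less 10 min break → 8 h 21 min
Sun: 9:15 AM–1:54 PM = 4 h 39 min
Total: 4 h 31 min + 8 h 23 min + 9 h 41 min + 3 h 42 min + 8 h 21 min + 4 h 39 min = 39 h 17 min.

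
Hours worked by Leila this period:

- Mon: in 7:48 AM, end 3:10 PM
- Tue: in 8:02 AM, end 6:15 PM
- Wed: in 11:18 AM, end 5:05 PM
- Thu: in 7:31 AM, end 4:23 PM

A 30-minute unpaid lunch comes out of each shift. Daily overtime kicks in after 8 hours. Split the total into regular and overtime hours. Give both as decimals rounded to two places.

Regular 28.15 hours, overtime 2.08 hours

Mon: 7:48 AM–3:10 PM = 7 h 22 min; less 30 min break → 6 h 52 min
Tue: 8:02 AM–6:15 PM = 10 h 13 min; less 30 min break → 9 h 43 min
Wed: 11:18 AM–5:05 PM = 5 h 47 min; less 30 min break → 5 h 17 min
Thu: 7:31 AM–4:23 PM = 8 h 52 min; less 30 min break → 8 h 22 min
Mon reg 6 h 52 min / OT 0 h 0 min; Tue reg 8 h 0 min / OT 1 h 43 min; Wed reg 5 h 17 min / OT 0 h 0 min; Thu reg 8 h 0 min / OT 0 h 22 min.
Totals: regular 28 h 9 min, overtime 2 h 5 min.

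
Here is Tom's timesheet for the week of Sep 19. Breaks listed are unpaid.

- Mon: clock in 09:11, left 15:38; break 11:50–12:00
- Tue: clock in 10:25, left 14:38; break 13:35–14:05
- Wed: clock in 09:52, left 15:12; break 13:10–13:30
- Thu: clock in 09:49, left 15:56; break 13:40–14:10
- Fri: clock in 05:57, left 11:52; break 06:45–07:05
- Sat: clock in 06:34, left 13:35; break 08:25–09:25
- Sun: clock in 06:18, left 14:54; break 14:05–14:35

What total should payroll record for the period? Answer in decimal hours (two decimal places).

40.32 hours

Mon: 09:11–15:38 = 6 h 27 min; less 10 min break → 6 h 17 min
Tue: 10:25–14:38 = 4 h 13 min; less 30 min break → 3 h 43 min
Wed: 09:52–15:12 = 5 h 20 min; less 20 min break → 5 h 0 min
Thu: 09:49–15:56 = 6 h 7 min; less 30 min break → 5 h 37 min
Fri: 05:57–11:52 = 5 h 55 min; less 20 min break → 5 h 35 min
Sat: 06:34–13:35 = 7 h 1 min; less 60 min break → 6 h 1 min
Sun: 06:18–14:54 = 8 h 36 min; less 30 min break → 8 h 6 min
Total: 6 h 17 min + 3 h 43 min + 5 h 0 min + 5 h 37 min + 5 h 35 min + 6 h 1 min + 8 h 6 min = 40 h 19 min.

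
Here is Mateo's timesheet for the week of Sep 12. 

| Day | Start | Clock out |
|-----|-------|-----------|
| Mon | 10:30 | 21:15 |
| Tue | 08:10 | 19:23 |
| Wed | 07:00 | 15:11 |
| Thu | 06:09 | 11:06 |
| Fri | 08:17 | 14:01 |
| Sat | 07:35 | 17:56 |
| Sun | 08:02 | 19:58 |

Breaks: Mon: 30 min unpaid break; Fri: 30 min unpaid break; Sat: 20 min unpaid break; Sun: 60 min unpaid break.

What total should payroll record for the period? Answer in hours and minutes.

Mon: 10:30–21:15 = 10 h 45 min; less 30 min break → 10 h 15 min
Tue: 08:10–19:23 = 11 h 13 min
Wed: 07:00–15:11 = 8 h 11 min
Thu: 06:09–11:06 = 4 h 57 min
Fri: 08:17–14:01 = 5 h 44 min; less 30 min break → 5 h 14 min
Sat: 07:35–17:56 = 10 h 21 min; less 20 min break → 10 h 1 min
Sun: 08:02–19:58 = 11 h 56 min; less 60 min break → 10 h 56 min
Total: 10 h 15 min + 11 h 13 min + 8 h 11 min + 4 h 57 min + 5 h 14 min + 10 h 1 min + 10 h 56 min = 60 h 47 min.

60 h 47 min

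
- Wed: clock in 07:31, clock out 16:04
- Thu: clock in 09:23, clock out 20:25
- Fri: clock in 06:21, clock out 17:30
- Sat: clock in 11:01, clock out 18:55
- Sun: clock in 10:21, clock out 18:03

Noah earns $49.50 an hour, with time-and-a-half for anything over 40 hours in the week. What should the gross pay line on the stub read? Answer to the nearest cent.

$2450.25

Wed: 07:31–16:04 = 8 h 33 min
Thu: 09:23–20:25 = 11 h 2 min
Fri: 06:21–17:30 = 11 h 9 min
Sat: 11:01–18:55 = 7 h 54 min
Sun: 10:21–18:03 = 7 h 42 min
Total worked: 46 h 20 min = 2780 min.
Regular 40 h 0 min = 2400 min at $49.50/h; overtime 6 h 20 min = 380 min at $74.25/h.
Pay = (2400 × $49.50 + 380 × $74.25) ÷ 60 = $2450.25.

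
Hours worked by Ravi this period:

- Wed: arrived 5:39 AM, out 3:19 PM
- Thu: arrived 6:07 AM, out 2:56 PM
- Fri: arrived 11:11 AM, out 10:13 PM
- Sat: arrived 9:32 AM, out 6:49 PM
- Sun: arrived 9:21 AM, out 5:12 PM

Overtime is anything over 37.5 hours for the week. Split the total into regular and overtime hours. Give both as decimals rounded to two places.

Wed: 5:39 AM–3:19 PM = 9 h 40 min
Thu: 6:07 AM–2:56 PM = 8 h 49 min
Fri: 11:11 AM–10:13 PM = 11 h 2 min
Sat: 9:32 AM–6:49 PM = 9 h 17 min
Sun: 9:21 AM–5:12 PM = 7 h 51 min
Total worked: 46 h 39 min = 46.65 h.
Threshold 37.5 h → overtime 9 h 9 min, regular 37 h 30 min.

Regular 37.50 hours, overtime 9.15 hours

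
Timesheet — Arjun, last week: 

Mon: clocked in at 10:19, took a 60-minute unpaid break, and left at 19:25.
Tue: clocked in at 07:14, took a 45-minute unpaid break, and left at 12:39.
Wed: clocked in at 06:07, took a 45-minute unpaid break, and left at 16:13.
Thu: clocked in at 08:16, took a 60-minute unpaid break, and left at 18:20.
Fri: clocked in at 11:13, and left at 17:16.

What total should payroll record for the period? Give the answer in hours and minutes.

37 h 14 min

Mon: 10:19–19:25 = 9 h 6 min; less 60 min break → 8 h 6 min
Tue: 07:14–12:39 = 5 h 25 min; less 45 min break → 4 h 40 min
Wed: 06:07–16:13 = 10 h 6 min; less 45 min break → 9 h 21 min
Thu: 08:16–18:20 = 10 h 4 min; less 60 min break → 9 h 4 min
Fri: 11:13–17:16 = 6 h 3 min
Total: 8 h 6 min + 4 h 40 min + 9 h 21 min + 9 h 4 min + 6 h 3 min = 37 h 14 min.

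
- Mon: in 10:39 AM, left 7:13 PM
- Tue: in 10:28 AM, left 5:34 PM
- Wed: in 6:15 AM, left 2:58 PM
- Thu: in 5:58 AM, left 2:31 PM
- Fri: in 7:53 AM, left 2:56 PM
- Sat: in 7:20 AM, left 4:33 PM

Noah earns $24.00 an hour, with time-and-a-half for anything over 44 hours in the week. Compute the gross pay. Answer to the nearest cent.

$1243.20

Mon: 10:39 AM–7:13 PM = 8 h 34 min
Tue: 10:28 AM–5:34 PM = 7 h 6 min
Wed: 6:15 AM–2:58 PM = 8 h 43 min
Thu: 5:58 AM–2:31 PM = 8 h 33 min
Fri: 7:53 AM–2:56 PM = 7 h 3 min
Sat: 7:20 AM–4:33 PM = 9 h 13 min
Total worked: 49 h 12 min = 2952 min.
Regular 44 h 0 min = 2640 min at $24.00/h; overtime 5 h 12 min = 312 min at $36.00/h.
Pay = (2640 × $24.00 + 312 × $36.00) ÷ 60 = $1243.20.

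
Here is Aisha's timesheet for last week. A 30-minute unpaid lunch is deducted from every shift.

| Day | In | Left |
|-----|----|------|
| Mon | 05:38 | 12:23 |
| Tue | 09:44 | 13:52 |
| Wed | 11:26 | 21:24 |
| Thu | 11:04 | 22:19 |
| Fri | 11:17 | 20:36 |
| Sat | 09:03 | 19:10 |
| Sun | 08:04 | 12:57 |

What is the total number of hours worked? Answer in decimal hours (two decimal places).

52.92 hours

Mon: 05:38–12:23 = 6 h 45 min; less 30 min break → 6 h 15 min
Tue: 09:44–13:52 = 4 h 8 min; less 30 min break → 3 h 38 min
Wed: 11:26–21:24 = 9 h 58 min; less 30 min break → 9 h 28 min
Thu: 11:04–22:19 = 11 h 15 min; less 30 min break → 10 h 45 min
Fri: 11:17–20:36 = 9 h 19 min; less 30 min break → 8 h 49 min
Sat: 09:03–19:10 = 10 h 7 min; less 30 min break → 9 h 37 min
Sun: 08:04–12:57 = 4 h 53 min; less 30 min break → 4 h 23 min
Total: 6 h 15 min + 3 h 38 min + 9 h 28 min + 10 h 45 min + 8 h 49 min + 9 h 37 min + 4 h 23 min = 52 h 55 min.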